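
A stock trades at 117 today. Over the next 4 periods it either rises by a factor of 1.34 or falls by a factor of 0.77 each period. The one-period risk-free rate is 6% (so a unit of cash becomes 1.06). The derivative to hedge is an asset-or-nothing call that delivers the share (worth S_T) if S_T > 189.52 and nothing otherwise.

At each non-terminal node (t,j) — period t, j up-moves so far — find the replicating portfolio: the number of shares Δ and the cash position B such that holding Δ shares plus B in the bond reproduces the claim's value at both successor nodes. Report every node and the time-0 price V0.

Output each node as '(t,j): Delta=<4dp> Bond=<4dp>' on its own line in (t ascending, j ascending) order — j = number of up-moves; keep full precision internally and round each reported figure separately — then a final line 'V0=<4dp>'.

(0,0): Delta=1.3071 Bond=-88.4778
(1,0): Delta=0.9725 Bond=-63.6408
(1,1): Delta=1.4927 Bond=-122.8926
(2,0): Delta=0.0000 Bond=0.0000
(2,1): Delta=1.5120 Bond=-132.5923
(2,2): Delta=1.4820 Bond=-128.0201
(3,0): Delta=0.0000 Bond=0.0000
(3,1): Delta=0.0000 Bond=0.0000
(3,2): Delta=2.3509 Bond=-276.2492
(3,3): Delta=1.0000 Bond=0.0000
V0=64.4509

No-arbitrage ⇒ martingale measure with p* = (R−d)/(u−d) = 0.5088.
At expiry t=4: V(4,0)=0.0000, V(4,1)=0.0000, V(4,2)=0.0000, V(4,3)=216.7659, V(4,4)=377.2290
Node (3,0) S=53.4144: V=(p*·0.0000+(1−p*)·0.0000)/1.06=0.0000; Δ=(0.0000−0.0000)/(71.5752−41.1291)=0.0000; B=V−Δ·S=0.0000
Node (3,1) S=92.9549: V=(p*·0.0000+(1−p*)·0.0000)/1.06=0.0000; Δ=(0.0000−0.0000)/(124.5595−71.5752)=0.0000; B=V−Δ·S=0.0000
Node (3,2) S=161.7656: V=(p*·216.7659+(1−p*)·0.0000)/1.06=104.0419; Δ=(216.7659−0.0000)/(216.7659−124.5595)=2.3509; B=V−Δ·S=-276.2492
Node (3,3) S=281.5142: V=(p*·377.2290+(1−p*)·216.7659)/1.06=281.5142; Δ=(377.2290−216.7659)/(377.2290−216.7659)=1.0000; B=V−Δ·S=0.0000
Node (2,0) S=69.3693: V=(p*·0.0000+(1−p*)·0.0000)/1.06=0.0000; Δ=(0.0000−0.0000)/(92.9549−53.4144)=0.0000; B=V−Δ·S=0.0000
Node (2,1) S=120.7206: V=(p*·104.0419+(1−p*)·0.0000)/1.06=49.9374; Δ=(104.0419−0.0000)/(161.7656−92.9549)=1.5120; B=V−Δ·S=-132.5923
Node (2,2) S=210.0852: V=(p*·281.5142+(1−p*)·104.0419)/1.06=183.3347; Δ=(281.5142−104.0419)/(281.5142−161.7656)=1.4820; B=V−Δ·S=-128.0201
Node (1,0) S=90.0900: V=(p*·49.9374+(1−p*)·0.0000)/1.06=23.9686; Δ=(49.9374−0.0000)/(120.7206−69.3693)=0.9725; B=V−Δ·S=-63.6408
Node (1,1) S=156.7800: V=(p*·183.3347+(1−p*)·49.9374)/1.06=111.1379; Δ=(183.3347−49.9374)/(210.0852−120.7206)=1.4927; B=V−Δ·S=-122.8926
Node (0,0) S=117.0000: V=(p*·111.1379+(1−p*)·23.9686)/1.06=64.4509; Δ=(111.1379−23.9686)/(156.7800−90.0900)=1.3071; B=V−Δ·S=-88.4778
Each (Δ,B) replicates both successor values, so the strategy is self-financing and V0 is arbitrage-free.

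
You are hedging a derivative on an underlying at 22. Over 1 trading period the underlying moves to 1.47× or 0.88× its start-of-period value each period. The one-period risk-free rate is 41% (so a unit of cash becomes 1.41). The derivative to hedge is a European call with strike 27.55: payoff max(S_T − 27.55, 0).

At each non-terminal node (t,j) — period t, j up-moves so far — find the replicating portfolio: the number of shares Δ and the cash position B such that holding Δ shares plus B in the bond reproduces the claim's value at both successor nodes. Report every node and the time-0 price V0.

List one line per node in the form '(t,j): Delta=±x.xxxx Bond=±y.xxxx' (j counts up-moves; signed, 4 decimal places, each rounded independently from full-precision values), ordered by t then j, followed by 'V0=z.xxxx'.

(0,0): Delta=0.3690 Bond=-5.0670
V0=3.0517

Risk-neutral probability p* = (R−d)/(u−d) = (1.41−0.88)/(1.47−0.88) = 0.8983.
Terminal payoffs: V(1,0)=0.0000, V(1,1)=4.7900
Node (0,0) S=22.0000: V=(p*·4.7900+(1−p*)·0.0000)/1.41=3.0517; Δ=(4.7900−0.0000)/(32.3400−19.3600)=0.3690; B=V−Δ·S=-5.0670
The time-0 hedge costs 3.0517, which is the no-arbitrage price.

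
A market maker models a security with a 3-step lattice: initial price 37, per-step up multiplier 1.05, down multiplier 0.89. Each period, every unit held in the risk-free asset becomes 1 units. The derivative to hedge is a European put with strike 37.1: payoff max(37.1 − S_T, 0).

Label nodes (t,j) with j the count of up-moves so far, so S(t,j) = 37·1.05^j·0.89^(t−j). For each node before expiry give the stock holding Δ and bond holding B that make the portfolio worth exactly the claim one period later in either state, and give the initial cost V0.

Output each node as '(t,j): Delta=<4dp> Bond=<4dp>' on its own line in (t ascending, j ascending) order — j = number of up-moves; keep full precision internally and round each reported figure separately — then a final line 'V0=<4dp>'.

Under the risk-neutral measure, an up-move has probability p* = (R−d)/(u−d) = 0.6875 and values discount at R = 1.
Terminal values V(3,·): V(3,0)=11.0161, V(3,1)=6.3269, V(3,2)=0.7947, V(3,3)=0.0000
  t=2,j=0: stock 29.3077 → up 30.7731 (V=6.3269), down 26.0839 (V=11.0161). Price 7.7923; hedge Δ=-1.0000, bond B=37.1000.
  t=2,j=1: stock 34.5765 → up 36.3053 (V=0.7947), down 30.7731 (V=6.3269). Price 2.5235; hedge Δ=-1.0000, bond B=37.1000.
  t=2,j=2: stock 40.7925 → up 42.8321 (V=0.0000), down 36.3053 (V=0.7947). Price 0.2483; hedge Δ=-0.1218, bond B=5.2151.
  t=1,j=0: stock 32.9300 → up 34.5765 (V=2.5235), down 29.3077 (V=7.7923). Price 4.1700; hedge Δ=-1.0000, bond B=37.1000.
  t=1,j=1: stock 38.8500 → up 40.7925 (V=0.2483), down 34.5765 (V=2.5235). Price 0.9593; hedge Δ=-0.3660, bond B=15.1791.
  t=0,j=0: stock 37.0000 → up 38.8500 (V=0.9593), down 32.9300 (V=4.1700). Price 1.9627; hedge Δ=-0.5423, bond B=22.0294.
Self-financing check: at every node Δ·S+B equals the discounted successor values.

(0,0): Delta=-0.5423 Bond=22.0294
(1,0): Delta=-1.0000 Bond=37.1000
(1,1): Delta=-0.3660 Bond=15.1791
(2,0): Delta=-1.0000 Bond=37.1000
(2,1): Delta=-1.0000 Bond=37.1000
(2,2): Delta=-0.1218 Bond=5.2151
V0=1.9627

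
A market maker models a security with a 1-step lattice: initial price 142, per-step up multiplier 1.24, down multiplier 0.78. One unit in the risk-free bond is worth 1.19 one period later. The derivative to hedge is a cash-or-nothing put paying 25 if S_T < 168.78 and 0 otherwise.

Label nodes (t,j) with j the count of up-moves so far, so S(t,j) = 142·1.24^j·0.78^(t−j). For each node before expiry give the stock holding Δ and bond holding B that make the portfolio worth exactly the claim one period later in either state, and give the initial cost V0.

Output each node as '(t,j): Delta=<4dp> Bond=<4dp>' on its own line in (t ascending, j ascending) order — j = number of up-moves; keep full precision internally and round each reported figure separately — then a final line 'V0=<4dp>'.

(0,0): Delta=-0.3827 Bond=56.6313
V0=2.2835

The replicating-portfolio and risk-neutral prices coincide; use p* = (1.19−0.78)/(1.24−0.78) = 0.8913 for the latter.
Payoff layer (t=1): V(1,0)=25.0000, V(1,1)=0.0000
Node (0,0) S=142.0000: V=(p*·0.0000+(1−p*)·25.0000)/1.19=2.2835; Δ=(0.0000−25.0000)/(176.0800−110.7600)=-0.3827; B=V−Δ·S=56.6313
The time-0 hedge costs 2.2835, which is the no-arbitrage price.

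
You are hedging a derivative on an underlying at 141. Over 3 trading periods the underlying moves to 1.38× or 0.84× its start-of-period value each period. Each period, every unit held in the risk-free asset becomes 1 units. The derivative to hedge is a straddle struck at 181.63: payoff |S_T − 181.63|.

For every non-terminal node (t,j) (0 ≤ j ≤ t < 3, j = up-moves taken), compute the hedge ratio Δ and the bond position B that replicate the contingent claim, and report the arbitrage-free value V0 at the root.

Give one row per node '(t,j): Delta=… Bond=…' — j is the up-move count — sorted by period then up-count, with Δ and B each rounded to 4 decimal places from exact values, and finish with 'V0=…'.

(0,0): Delta=-0.1845 Bond=92.7494
(1,0): Delta=-0.5930 Bond=141.1375
(1,1): Delta=0.4062 Bond=-22.1723
(2,0): Delta=-1.0000 Bond=181.6300
(2,1): Delta=-0.0046 Bond=44.9678
(2,2): Delta=1.0000 Bond=-181.6300
V0=66.7416

The replicating-portfolio and risk-neutral prices coincide; use p* = (1−0.84)/(1.38−0.84) = 0.2963 for the latter.
Terminal values V(3,·): V(3,0)=98.0587, V(3,1)=44.3344, V(3,2)=43.9271, V(3,3)=188.9282
Node (2,0) S=99.4896: V=(p*·44.3344+(1−p*)·98.0587)/1=82.1404; Δ=(44.3344−98.0587)/(137.2956−83.5713)=-1.0000; B=V−Δ·S=181.6300
Node (2,1) S=163.4472: V=(p*·43.9271+(1−p*)·44.3344)/1=44.2137; Δ=(43.9271−44.3344)/(225.5571−137.2956)=-0.0046; B=V−Δ·S=44.9678
Node (2,2) S=268.5204: V=(p*·188.9282+(1−p*)·43.9271)/1=86.8904; Δ=(188.9282−43.9271)/(370.5582−225.5571)=1.0000; B=V−Δ·S=-181.6300
Node (1,0) S=118.4400: V=(p*·44.2137+(1−p*)·82.1404)/1=70.9029; Δ=(44.2137−82.1404)/(163.4472−99.4896)=-0.5930; B=V−Δ·S=141.1375
Node (1,1) S=194.5800: V=(p*·86.8904+(1−p*)·44.2137)/1=56.8586; Δ=(86.8904−44.2137)/(268.5204−163.4472)=0.4062; B=V−Δ·S=-22.1723
Node (0,0) S=141.0000: V=(p*·56.8586+(1−p*)·70.9029)/1=66.7416; Δ=(56.8586−70.9029)/(194.5800−118.4400)=-0.1845; B=V−Δ·S=92.7494
Check: Δ(0,0)·S0 + B(0,0) = 66.7416 = V0.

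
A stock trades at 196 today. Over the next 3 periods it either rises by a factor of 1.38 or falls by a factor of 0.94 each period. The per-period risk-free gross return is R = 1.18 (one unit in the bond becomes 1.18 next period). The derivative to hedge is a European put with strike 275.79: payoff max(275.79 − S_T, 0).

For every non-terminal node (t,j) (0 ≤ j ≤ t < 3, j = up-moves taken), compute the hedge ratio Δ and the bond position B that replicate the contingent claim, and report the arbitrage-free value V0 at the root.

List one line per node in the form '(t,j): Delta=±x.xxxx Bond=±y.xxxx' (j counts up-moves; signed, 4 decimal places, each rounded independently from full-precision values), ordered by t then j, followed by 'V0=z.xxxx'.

Since d<R<u, set p* = (R−d)/(u−d) = 0.5455; price each node as the discounted p*-expectation of its children.
Payoff layer (t=3): V(3,0)=112.9955, V(3,1)=36.7939, V(3,2)=0.0000, V(3,3)=0.0000
  t=2,j=0: stock 173.1856 → up 238.9961 (V=36.7939), down 162.7945 (V=112.9955). Price 60.5347; hedge Δ=-1.0000, bond B=233.7203.
  t=2,j=1: stock 254.2512 → up 350.8667 (V=0.0000), down 238.9961 (V=36.7939). Price 14.1733; hedge Δ=-0.3289, bond B=97.7957.
  t=2,j=2: stock 373.2624 → up 515.1021 (V=0.0000), down 350.8667 (V=0.0000). Price 0.0000; hedge Δ=0.0000, bond B=0.0000.
  t=1,j=0: stock 184.2400 → up 254.2512 (V=14.1733), down 173.1856 (V=60.5347). Price 29.8701; hedge Δ=-0.5719, bond B=135.2370.
  t=1,j=1: stock 270.4800 → up 373.2624 (V=0.0000), down 254.2512 (V=14.1733). Price 5.4597; hedge Δ=-0.1191, bond B=37.6717.
  t=0,j=0: stock 196.0000 → up 270.4800 (V=5.4597), down 184.2400 (V=29.8701). Price 14.0299; hedge Δ=-0.2831, bond B=69.5081.
Check: Δ(0,0)·S0 + B(0,0) = 14.0299 = V0.

(0,0): Delta=-0.2831 Bond=69.5081
(1,0): Delta=-0.5719 Bond=135.2370
(1,1): Delta=-0.1191 Bond=37.6717
(2,0): Delta=-1.0000 Bond=233.7203
(2,1): Delta=-0.3289 Bond=97.7957
(2,2): Delta=0.0000 Bond=0.0000
V0=14.0299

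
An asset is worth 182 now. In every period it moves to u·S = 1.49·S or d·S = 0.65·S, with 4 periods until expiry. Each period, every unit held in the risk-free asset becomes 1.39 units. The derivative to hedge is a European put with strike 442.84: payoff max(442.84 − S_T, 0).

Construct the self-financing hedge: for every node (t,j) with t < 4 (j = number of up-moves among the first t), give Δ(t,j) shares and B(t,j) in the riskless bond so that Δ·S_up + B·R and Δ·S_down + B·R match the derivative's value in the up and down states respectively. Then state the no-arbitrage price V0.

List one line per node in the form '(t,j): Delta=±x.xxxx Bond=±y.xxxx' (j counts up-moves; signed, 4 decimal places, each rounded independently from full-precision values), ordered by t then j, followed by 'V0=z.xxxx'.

The replicating-portfolio and risk-neutral prices coincide; use p* = (1.39−0.65)/(1.49−0.65) = 0.8810 for the latter.
Terminal values V(4,·): V(4,0)=410.3519, V(4,1)=368.3672, V(4,2)=272.1254, V(4,3)=51.5096, V(4,4)=0.0000
(3,0): S=49.9817. Δ = (V_up−V_dn)/(S_up−S_dn) = (368.3672−410.3519)/(74.4728−32.4881) = -1.0000. V = [p*·368.3672 + (1−p*)·410.3519]/1.39 = 268.6082. B = V − Δ·S = 318.5899.
(3,1): S=114.5736. Δ = (V_up−V_dn)/(S_up−S_dn) = (272.1254−368.3672)/(170.7146−74.4728) = -1.0000. V = [p*·272.1254 + (1−p*)·368.3672]/1.39 = 204.0164. B = V − Δ·S = 318.5899.
(3,2): S=262.6378. Δ = (V_up−V_dn)/(S_up−S_dn) = (51.5096−272.1254)/(391.3304−170.7146) = -1.0000. V = [p*·51.5096 + (1−p*)·272.1254]/1.39 = 55.9521. B = V − Δ·S = 318.5899.
(3,3): S=602.0467. Δ = (V_up−V_dn)/(S_up−S_dn) = (0.0000−51.5096)/(897.0496−391.3304) = -0.1019. V = [p*·0.0000 + (1−p*)·51.5096]/1.39 = 4.4116. B = V − Δ·S = 65.7326.
(2,0): S=76.8950. Δ = (V_up−V_dn)/(S_up−S_dn) = (204.0164−268.6082)/(114.5736−49.9818) = -1.0000. V = [p*·204.0164 + (1−p*)·268.6082]/1.39 = 152.3064. B = V − Δ·S = 229.2014.
(2,1): S=176.2670. Δ = (V_up−V_dn)/(S_up−S_dn) = (55.9521−204.0164)/(262.6378−114.5736) = -1.0000. V = [p*·55.9521 + (1−p*)·204.0164]/1.39 = 52.9344. B = V − Δ·S = 229.2014.
(2,2): S=404.0582. Δ = (V_up−V_dn)/(S_up−S_dn) = (4.4116−55.9521)/(602.0467−262.6378) = -0.1519. V = [p*·4.4116 + (1−p*)·55.9521]/1.39 = 7.5880. B = V − Δ·S = 68.9458.
(1,0): S=118.3000. Δ = (V_up−V_dn)/(S_up−S_dn) = (52.9344−152.3064)/(176.2670−76.8950) = -1.0000. V = [p*·52.9344 + (1−p*)·152.3064]/1.39 = 46.5931. B = V − Δ·S = 164.8931.
(1,1): S=271.1800. Δ = (V_up−V_dn)/(S_up−S_dn) = (7.5880−52.9344)/(404.0582−176.2670) = -0.1991. V = [p*·7.5880 + (1−p*)·52.9344]/1.39 = 9.3427. B = V − Δ·S = 63.3265.
(0,0): S=182.0000. Δ = (V_up−V_dn)/(S_up−S_dn) = (9.3427−46.5931)/(271.1800−118.3000) = -0.2437. V = [p*·9.3427 + (1−p*)·46.5931]/1.39 = 9.9117. B = V − Δ·S = 54.2574.
Each (Δ,B) replicates both successor values, so the strategy is self-financing and V0 is arbitrage-free.

(0,0): Delta=-0.2437 Bond=54.2574
(1,0): Delta=-1.0000 Bond=164.8931
(1,1): Delta=-0.1991 Bond=63.3265
(2,0): Delta=-1.0000 Bond=229.2014
(2,1): Delta=-1.0000 Bond=229.2014
(2,2): Delta=-0.1519 Bond=68.9458
(3,0): Delta=-1.0000 Bond=318.5899
(3,1): Delta=-1.0000 Bond=318.5899
(3,2): Delta=-1.0000 Bond=318.5899
(3,3): Delta=-0.1019 Bond=65.7326
V0=9.9117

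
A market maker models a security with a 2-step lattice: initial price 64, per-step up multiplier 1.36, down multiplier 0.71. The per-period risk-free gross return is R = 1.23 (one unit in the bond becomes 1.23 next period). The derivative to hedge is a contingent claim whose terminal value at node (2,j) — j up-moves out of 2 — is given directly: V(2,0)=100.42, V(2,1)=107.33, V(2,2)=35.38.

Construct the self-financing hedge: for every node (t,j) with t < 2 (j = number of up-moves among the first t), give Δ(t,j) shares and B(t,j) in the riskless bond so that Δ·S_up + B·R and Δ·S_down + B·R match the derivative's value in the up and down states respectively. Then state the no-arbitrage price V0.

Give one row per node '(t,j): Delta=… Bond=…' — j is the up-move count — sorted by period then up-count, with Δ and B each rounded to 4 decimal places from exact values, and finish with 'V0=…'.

Under the risk-neutral measure, an up-move has probability p* = (R−d)/(u−d) = 0.8000 and values discount at R = 1.23.
At expiry t=2: V(2,0)=100.4200, V(2,1)=107.3300, V(2,2)=35.3800
  t=1,j=0: stock 45.4400 → up 61.7984 (V=107.3300), down 32.2624 (V=100.4200). Price 86.1366; hedge Δ=0.2340, bond B=75.5058.
  t=1,j=1: stock 87.0400 → up 118.3744 (V=35.3800), down 61.7984 (V=107.3300). Price 40.4634; hedge Δ=-1.2717, bond B=151.1557.
  t=0,j=0: stock 64.0000 → up 87.0400 (V=40.4634), down 45.4400 (V=86.1366). Price 40.3236; hedge Δ=-1.0979, bond B=110.5900.
Check: Δ(0,0)·S0 + B(0,0) = 40.3236 = V0.

(0,0): Delta=-1.0979 Bond=110.5900
(1,0): Delta=0.2340 Bond=75.5058
(1,1): Delta=-1.2717 Bond=151.1557
V0=40.3236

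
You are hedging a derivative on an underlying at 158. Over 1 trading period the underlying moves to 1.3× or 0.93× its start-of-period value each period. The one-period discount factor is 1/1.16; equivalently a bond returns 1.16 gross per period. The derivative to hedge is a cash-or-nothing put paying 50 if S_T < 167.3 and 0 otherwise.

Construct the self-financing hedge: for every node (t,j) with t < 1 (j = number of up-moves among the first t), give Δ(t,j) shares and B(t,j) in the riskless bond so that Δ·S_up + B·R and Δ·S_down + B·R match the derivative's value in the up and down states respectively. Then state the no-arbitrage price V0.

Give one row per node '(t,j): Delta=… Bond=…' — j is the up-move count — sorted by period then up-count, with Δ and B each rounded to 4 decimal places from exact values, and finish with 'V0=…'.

No-arbitrage ⇒ martingale measure with p* = (R−d)/(u−d) = 0.6216.
Terminal payoffs: V(1,0)=50.0000, V(1,1)=0.0000
  t=0,j=0: stock 158.0000 → up 205.4000 (V=0.0000), down 146.9400 (V=50.0000). Price 16.3094; hedge Δ=-0.8553, bond B=151.4445.
Self-financing check: at every node Δ·S+B equals the discounted successor values.

(0,0): Delta=-0.8553 Bond=151.4445
V0=16.3094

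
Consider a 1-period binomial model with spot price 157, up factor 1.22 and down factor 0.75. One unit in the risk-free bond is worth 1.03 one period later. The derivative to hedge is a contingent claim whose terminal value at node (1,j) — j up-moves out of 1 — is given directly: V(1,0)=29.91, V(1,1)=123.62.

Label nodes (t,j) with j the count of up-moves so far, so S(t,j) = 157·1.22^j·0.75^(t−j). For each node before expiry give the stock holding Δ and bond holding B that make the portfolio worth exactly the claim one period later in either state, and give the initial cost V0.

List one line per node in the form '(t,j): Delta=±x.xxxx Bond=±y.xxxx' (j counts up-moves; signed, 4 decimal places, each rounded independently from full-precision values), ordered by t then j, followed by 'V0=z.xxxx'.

(0,0): Delta=1.2700 Bond=-116.1429
V0=83.2400

No-arbitrage ⇒ martingale measure with p* = (R−d)/(u−d) = 0.5957.
Terminal values V(1,·): V(1,0)=29.9100, V(1,1)=123.6200
(0,0): S=157.0000. Δ = (V_up−V_dn)/(S_up−S_dn) = (123.6200−29.9100)/(191.5400−117.7500) = 1.2700. V = [p*·123.6200 + (1−p*)·29.9100]/1.03 = 83.2400. B = V − Δ·S = -116.1429.
Check: Δ(0,0)·S0 + B(0,0) = 83.2400 = V0.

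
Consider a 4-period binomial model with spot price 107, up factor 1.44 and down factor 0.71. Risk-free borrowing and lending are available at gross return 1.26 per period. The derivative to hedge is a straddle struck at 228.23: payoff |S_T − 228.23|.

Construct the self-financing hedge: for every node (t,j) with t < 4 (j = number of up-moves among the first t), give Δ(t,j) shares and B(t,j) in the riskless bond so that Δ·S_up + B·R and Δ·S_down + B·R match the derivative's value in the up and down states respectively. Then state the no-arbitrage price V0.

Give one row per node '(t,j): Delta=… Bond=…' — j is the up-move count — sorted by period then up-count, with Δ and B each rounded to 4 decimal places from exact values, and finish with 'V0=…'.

(0,0): Delta=0.2692 Bond=14.0241
(1,0): Delta=-1.0000 Bond=114.0936
(1,1): Delta=0.4740 Bond=-13.8862
(2,0): Delta=-1.0000 Bond=143.7579
(2,1): Delta=-1.0000 Bond=143.7579
(2,2): Delta=0.7119 Bond=-70.2709
(3,0): Delta=-1.0000 Bond=181.1349
(3,1): Delta=-1.0000 Bond=181.1349
(3,2): Delta=-1.0000 Bond=181.1349
(3,3): Delta=0.9881 Bond=-176.7990
V0=42.8314

No-arbitrage ⇒ martingale measure with p* = (R−d)/(u−d) = 0.7534.
Terminal values V(4,·): V(4,0)=201.0395, V(4,1)=173.0831, V(4,2)=116.3827, V(4,3)=1.3848, V(4,4)=231.8504
  t=3,j=0: stock 38.2965 → up 55.1469 (V=173.0831), down 27.1905 (V=201.0395). Price 142.8384; hedge Δ=-1.0000, bond B=181.1349.
  t=3,j=1: stock 77.6717 → up 111.8473 (V=116.3827), down 55.1469 (V=173.0831). Price 103.4632; hedge Δ=-1.0000, bond B=181.1349.
  t=3,j=2: stock 157.5314 → up 226.8452 (V=1.3848), down 111.8473 (V=116.3827). Price 23.6035; hedge Δ=-1.0000, bond B=181.1349.
  t=3,j=3: stock 319.5003 → up 460.0804 (V=231.8504), down 226.8452 (V=1.3848). Price 138.9074; hedge Δ=0.9881, bond B=-176.7990.
  t=2,j=0: stock 53.9387 → up 77.6717 (V=103.4632), down 38.2965 (V=142.8384). Price 89.8192; hedge Δ=-1.0000, bond B=143.7579.
  t=2,j=1: stock 109.3968 → up 157.5314 (V=23.6035), down 77.6717 (V=103.4632). Price 34.3611; hedge Δ=-1.0000, bond B=143.7579.
  t=2,j=2: stock 221.8752 → up 319.5003 (V=138.9074), down 157.5314 (V=23.6035). Price 87.6796; hedge Δ=0.7119, bond B=-70.2709.
  t=1,j=0: stock 75.9700 → up 109.3968 (V=34.3611), down 53.9387 (V=89.8192). Price 38.1236; hedge Δ=-1.0000, bond B=114.0936.
  t=1,j=1: stock 154.0800 → up 221.8752 (V=87.6796), down 109.3968 (V=34.3611). Price 59.1528; hedge Δ=0.4740, bond B=-13.8862.
  t=0,j=0: stock 107.0000 → up 154.0800 (V=59.1528), down 75.9700 (V=38.1236). Price 42.8314; hedge Δ=0.2692, bond B=14.0241.
Root portfolio cost Δ·107+B reproduces V0=42.8314.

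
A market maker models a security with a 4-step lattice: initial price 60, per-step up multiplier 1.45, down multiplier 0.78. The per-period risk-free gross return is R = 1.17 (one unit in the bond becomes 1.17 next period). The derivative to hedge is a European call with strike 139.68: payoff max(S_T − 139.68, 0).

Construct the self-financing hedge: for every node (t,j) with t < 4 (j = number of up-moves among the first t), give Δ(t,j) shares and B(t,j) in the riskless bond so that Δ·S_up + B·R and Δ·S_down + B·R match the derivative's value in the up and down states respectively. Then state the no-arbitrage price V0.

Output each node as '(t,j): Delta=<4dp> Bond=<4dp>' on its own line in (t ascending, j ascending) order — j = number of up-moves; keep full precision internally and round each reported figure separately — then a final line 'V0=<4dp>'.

(0,0): Delta=0.3952 Bond=-15.4920
(1,0): Delta=0.0236 Bond=-0.7378
(1,1): Delta=0.5387 Bond=-30.6093
(2,0): Delta=0.0000 Bond=0.0000
(2,1): Delta=0.0328 Bond=-1.4830
(2,2): Delta=0.7341 Bond=-60.4600
(3,0): Delta=0.0000 Bond=0.0000
(3,1): Delta=0.0000 Bond=0.0000
(3,2): Delta=0.0454 Bond=-2.9807
(3,3): Delta=1.0000 Bond=-119.3846
V0=8.2190

Risk-neutral probability p* = (R−d)/(u−d) = (1.17−0.78)/(1.45−0.78) = 0.5821.
Terminal values V(4,·): V(4,0)=0.0000, V(4,1)=0.0000, V(4,2)=0.0000, V(4,3)=2.9956, V(4,4)=125.5504
(3,0): S=28.4731. Δ = (V_up−V_dn)/(S_up−S_dn) = (0.0000−0.0000)/(41.2860−22.2090) = 0.0000. V = [p*·0.0000 + (1−p*)·0.0000]/1.17 = 0.0000. B = V − Δ·S = 0.0000.
(3,1): S=52.9308. Δ = (V_up−V_dn)/(S_up−S_dn) = (0.0000−0.0000)/(76.7497−41.2860) = 0.0000. V = [p*·0.0000 + (1−p*)·0.0000]/1.17 = 0.0000. B = V − Δ·S = 0.0000.
(3,2): S=98.3970. Δ = (V_up−V_dn)/(S_up−S_dn) = (2.9956−0.0000)/(142.6756−76.7497) = 0.0454. V = [p*·2.9956 + (1−p*)·0.0000]/1.17 = 1.4904. B = V − Δ·S = -2.9807.
(3,3): S=182.9175. Δ = (V_up−V_dn)/(S_up−S_dn) = (125.5504−2.9956)/(265.2304−142.6756) = 1.0000. V = [p*·125.5504 + (1−p*)·2.9956]/1.17 = 63.5329. B = V − Δ·S = -119.3846.
(2,0): S=36.5040. Δ = (V_up−V_dn)/(S_up−S_dn) = (0.0000−0.0000)/(52.9308−28.4731) = 0.0000. V = [p*·0.0000 + (1−p*)·0.0000]/1.17 = 0.0000. B = V − Δ·S = 0.0000.
(2,1): S=67.8600. Δ = (V_up−V_dn)/(S_up−S_dn) = (1.4904−0.0000)/(98.3970−52.9308) = 0.0328. V = [p*·1.4904 + (1−p*)·0.0000]/1.17 = 0.7415. B = V − Δ·S = -1.4830.
(2,2): S=126.1500. Δ = (V_up−V_dn)/(S_up−S_dn) = (63.5329−1.4904)/(182.9175−98.3970) = 0.7341. V = [p*·63.5329 + (1−p*)·1.4904]/1.17 = 32.1407. B = V − Δ·S = -60.4600.
(1,0): S=46.8000. Δ = (V_up−V_dn)/(S_up−S_dn) = (0.7415−0.0000)/(67.8600−36.5040) = 0.0236. V = [p*·0.7415 + (1−p*)·0.0000]/1.17 = 0.3689. B = V − Δ·S = -0.7378.
(1,1): S=87.0000. Δ = (V_up−V_dn)/(S_up−S_dn) = (32.1407−0.7415)/(126.1500−67.8600) = 0.5387. V = [p*·32.1407 + (1−p*)·0.7415]/1.17 = 16.2553. B = V − Δ·S = -30.6093.
(0,0): S=60.0000. Δ = (V_up−V_dn)/(S_up−S_dn) = (16.2553−0.3689)/(87.0000−46.8000) = 0.3952. V = [p*·16.2553 + (1−p*)·0.3689]/1.17 = 8.2190. B = V − Δ·S = -15.4920.
Check: Δ(0,0)·S0 + B(0,0) = 8.2190 = V0.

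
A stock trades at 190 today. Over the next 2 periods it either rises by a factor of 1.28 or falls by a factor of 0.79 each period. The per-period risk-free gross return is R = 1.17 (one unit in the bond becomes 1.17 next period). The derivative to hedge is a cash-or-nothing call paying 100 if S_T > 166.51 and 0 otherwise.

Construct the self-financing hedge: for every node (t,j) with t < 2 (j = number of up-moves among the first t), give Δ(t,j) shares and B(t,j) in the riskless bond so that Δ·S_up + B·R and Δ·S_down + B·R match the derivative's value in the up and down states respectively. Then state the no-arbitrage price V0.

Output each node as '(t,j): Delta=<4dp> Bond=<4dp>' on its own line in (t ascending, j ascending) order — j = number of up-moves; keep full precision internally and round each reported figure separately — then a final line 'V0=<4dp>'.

(0,0): Delta=0.2061 Bond=30.2124
(1,0): Delta=1.3596 Bond=-137.7987
(1,1): Delta=0.0000 Bond=85.4701
V0=69.3699

Risk-neutral probability p* = (R−d)/(u−d) = (1.17−0.79)/(1.28−0.79) = 0.7755.
Terminal payoffs: V(2,0)=0.0000, V(2,1)=100.0000, V(2,2)=100.0000
  t=1,j=0: stock 150.1000 → up 192.1280 (V=100.0000), down 118.5790 (V=0.0000). Price 66.2829; hedge Δ=1.3596, bond B=-137.7987.
  t=1,j=1: stock 243.2000 → up 311.2960 (V=100.0000), down 192.1280 (V=100.0000). Price 85.4701; hedge Δ=0.0000, bond B=85.4701.
  t=0,j=0: stock 190.0000 → up 243.2000 (V=85.4701), down 150.1000 (V=66.2829). Price 69.3699; hedge Δ=0.2061, bond B=30.2124.
Self-financing check: at every node Δ·S+B equals the discounted successor values.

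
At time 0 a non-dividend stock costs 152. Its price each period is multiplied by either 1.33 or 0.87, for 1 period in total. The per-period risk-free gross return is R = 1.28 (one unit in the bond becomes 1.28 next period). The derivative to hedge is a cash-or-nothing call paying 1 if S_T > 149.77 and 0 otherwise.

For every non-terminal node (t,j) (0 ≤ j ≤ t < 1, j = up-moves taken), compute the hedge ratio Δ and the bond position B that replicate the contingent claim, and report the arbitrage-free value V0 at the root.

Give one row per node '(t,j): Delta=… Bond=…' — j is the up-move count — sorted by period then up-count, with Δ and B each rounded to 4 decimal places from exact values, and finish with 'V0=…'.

Risk-neutral probability p* = (R−d)/(u−d) = (1.28−0.87)/(1.33−0.87) = 0.8913.
Terminal payoffs: V(1,0)=0.0000, V(1,1)=1.0000
(0,0): S=152.0000. Δ = (V_up−V_dn)/(S_up−S_dn) = (1.0000−0.0000)/(202.1600−132.2400) = 0.0143. V = [p*·1.0000 + (1−p*)·0.0000]/1.28 = 0.6963. B = V − Δ·S = -1.4776.
Each (Δ,B) replicates both successor values, so the strategy is self-financing and V0 is arbitrage-free.

(0,0): Delta=0.0143 Bond=-1.4776
V0=0.6963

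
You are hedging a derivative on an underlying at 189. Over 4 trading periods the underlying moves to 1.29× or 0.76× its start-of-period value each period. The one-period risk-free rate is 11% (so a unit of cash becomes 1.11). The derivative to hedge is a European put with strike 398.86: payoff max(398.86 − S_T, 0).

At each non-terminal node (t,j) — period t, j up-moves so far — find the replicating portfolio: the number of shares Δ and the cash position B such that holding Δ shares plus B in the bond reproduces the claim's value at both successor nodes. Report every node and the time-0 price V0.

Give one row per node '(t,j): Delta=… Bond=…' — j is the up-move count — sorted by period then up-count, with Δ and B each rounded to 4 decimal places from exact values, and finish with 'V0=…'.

Risk-neutral probability p* = (R−d)/(u−d) = (1.11−0.76)/(1.29−0.76) = 0.6604.
At expiry t=4: V(4,0)=335.8055, V(4,1)=291.8333, V(4,2)=217.1962, V(4,3)=90.5096, V(4,4)=0.0000
Node (3,0) S=82.9665: V=(p*·291.8333+(1−p*)·335.8055)/1.11=276.3669; Δ=(291.8333−335.8055)/(107.0267−63.0545)=-1.0000; B=V−Δ·S=359.3333
Node (3,1) S=140.8247: V=(p*·217.1962+(1−p*)·291.8333)/1.11=218.5087; Δ=(217.1962−291.8333)/(181.6638−107.0267)=-1.0000; B=V−Δ·S=359.3333
Node (3,2) S=239.0313: V=(p*·90.5096+(1−p*)·217.1962)/1.11=120.3020; Δ=(90.5096−217.1962)/(308.3504−181.6638)=-1.0000; B=V−Δ·S=359.3333
Node (3,3) S=405.7242: V=(p*·0.0000+(1−p*)·90.5096)/1.11=27.6929; Δ=(0.0000−90.5096)/(523.3842−308.3504)=-0.4209; B=V−Δ·S=198.4657
Node (2,0) S=109.1664: V=(p*·218.5087+(1−p*)·276.3669)/1.11=214.5573; Δ=(218.5087−276.3669)/(140.8247−82.9665)=-1.0000; B=V−Δ·S=323.7237
Node (2,1) S=185.2956: V=(p*·120.3020+(1−p*)·218.5087)/1.11=138.4281; Δ=(120.3020−218.5087)/(239.0313−140.8247)=-1.0000; B=V−Δ·S=323.7237
Node (2,2) S=314.5149: V=(p*·27.6929+(1−p*)·120.3020)/1.11=53.2838; Δ=(27.6929−120.3020)/(405.7242−239.0313)=-0.5556; B=V−Δ·S=228.0180
Node (1,0) S=143.6400: V=(p*·138.4281+(1−p*)·214.5573)/1.11=148.0030; Δ=(138.4281−214.5573)/(185.2956−109.1664)=-1.0000; B=V−Δ·S=291.6430
Node (1,1) S=243.8100: V=(p*·53.2838+(1−p*)·138.4281)/1.11=74.0547; Δ=(53.2838−138.4281)/(314.5149−185.2956)=-0.6589; B=V−Δ·S=234.7044
Node (0,0) S=189.0000: V=(p*·74.0547+(1−p*)·148.0030)/1.11=89.3417; Δ=(74.0547−148.0030)/(243.8100−143.6400)=-0.7382; B=V−Δ·S=228.8667
Self-financing check: at every node Δ·S+B equals the discounted successor values.

(0,0): Delta=-0.7382 Bond=228.8667
(1,0): Delta=-1.0000 Bond=291.6430
(1,1): Delta=-0.6589 Bond=234.7044
(2,0): Delta=-1.0000 Bond=323.7237
(2,1): Delta=-1.0000 Bond=323.7237
(2,2): Delta=-0.5556 Bond=228.0180
(3,0): Delta=-1.0000 Bond=359.3333
(3,1): Delta=-1.0000 Bond=359.3333
(3,2): Delta=-1.0000 Bond=359.3333
(3,3): Delta=-0.4209 Bond=198.4657
V0=89.3417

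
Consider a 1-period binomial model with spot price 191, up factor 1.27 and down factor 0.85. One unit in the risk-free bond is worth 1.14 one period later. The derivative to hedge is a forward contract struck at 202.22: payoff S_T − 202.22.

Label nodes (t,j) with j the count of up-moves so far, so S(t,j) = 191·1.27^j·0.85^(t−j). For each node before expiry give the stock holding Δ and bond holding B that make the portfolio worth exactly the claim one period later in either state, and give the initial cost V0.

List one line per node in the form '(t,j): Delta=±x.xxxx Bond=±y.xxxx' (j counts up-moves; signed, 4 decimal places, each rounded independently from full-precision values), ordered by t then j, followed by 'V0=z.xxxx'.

(0,0): Delta=1.0000 Bond=-177.3860
V0=13.6140

Under the risk-neutral measure, an up-move has probability p* = (R−d)/(u−d) = 0.6905 and values discount at R = 1.14.
Terminal payoffs: V(1,0)=-39.8700, V(1,1)=40.3500
  t=0,j=0: stock 191.0000 → up 242.5700 (V=40.3500), down 162.3500 (V=-39.8700). Price 13.6140; hedge Δ=1.0000, bond B=-177.3860.
The time-0 hedge costs 13.6140, which is the no-arbitrage price.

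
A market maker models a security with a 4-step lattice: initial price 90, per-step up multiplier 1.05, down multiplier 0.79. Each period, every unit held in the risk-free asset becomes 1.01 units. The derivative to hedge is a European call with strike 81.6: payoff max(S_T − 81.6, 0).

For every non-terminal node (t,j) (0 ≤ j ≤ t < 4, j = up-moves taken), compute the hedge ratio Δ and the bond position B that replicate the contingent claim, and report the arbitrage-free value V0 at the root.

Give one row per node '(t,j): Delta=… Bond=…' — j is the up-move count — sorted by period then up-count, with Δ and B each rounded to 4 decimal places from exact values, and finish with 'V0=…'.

(0,0): Delta=0.6904 Bond=-48.1888
(1,0): Delta=0.0268 Bond=-1.4931
(1,1): Delta=0.7812 Bond=-57.2484
(2,0): Delta=0.0000 Bond=0.0000
(2,1): Delta=0.0305 Bond=-1.7822
(2,2): Delta=0.8838 Bond=-68.0097
(3,0): Delta=0.0000 Bond=0.0000
(3,1): Delta=0.0000 Bond=0.0000
(3,2): Delta=0.0347 Bond=-2.1273
(3,3): Delta=1.0000 Bond=-80.7921
V0=13.9460

No-arbitrage ⇒ martingale measure with p* = (R−d)/(u−d) = 0.8462.
Terminal payoffs: V(4,0)=0.0000, V(4,1)=0.0000, V(4,2)=0.0000, V(4,3)=0.7071, V(4,4)=27.7956
Node (3,0) S=44.3735: V=(p*·0.0000+(1−p*)·0.0000)/1.01=0.0000; Δ=(0.0000−0.0000)/(46.5922−35.0551)=0.0000; B=V−Δ·S=0.0000
Node (3,1) S=58.9775: V=(p*·0.0000+(1−p*)·0.0000)/1.01=0.0000; Δ=(0.0000−0.0000)/(61.9263−46.5922)=0.0000; B=V−Δ·S=0.0000
Node (3,2) S=78.3878: V=(p*·0.7071+(1−p*)·0.0000)/1.01=0.5924; Δ=(0.7071−0.0000)/(82.3071−61.9263)=0.0347; B=V−Δ·S=-2.1273
Node (3,3) S=104.1863: V=(p*·27.7956+(1−p*)·0.7071)/1.01=23.3942; Δ=(27.7956−0.7071)/(109.3956−82.3071)=1.0000; B=V−Δ·S=-80.7921
Node (2,0) S=56.1690: V=(p*·0.0000+(1−p*)·0.0000)/1.01=0.0000; Δ=(0.0000−0.0000)/(58.9775−44.3735)=0.0000; B=V−Δ·S=0.0000
Node (2,1) S=74.6550: V=(p*·0.5924+(1−p*)·0.0000)/1.01=0.4963; Δ=(0.5924−0.0000)/(78.3878−58.9775)=0.0305; B=V−Δ·S=-1.7822
Node (2,2) S=99.2250: V=(p*·23.3942+(1−p*)·0.5924)/1.01=19.6893; Δ=(23.3942−0.5924)/(104.1863−78.3878)=0.8838; B=V−Δ·S=-68.0097
Node (1,0) S=71.1000: V=(p*·0.4963+(1−p*)·0.0000)/1.01=0.4158; Δ=(0.4963−0.0000)/(74.6550−56.1690)=0.0268; B=V−Δ·S=-1.4931
Node (1,1) S=94.5000: V=(p*·19.6893+(1−p*)·0.4963)/1.01=16.5708; Δ=(19.6893−0.4963)/(99.2250−74.6550)=0.7812; B=V−Δ·S=-57.2484
Node (0,0) S=90.0000: V=(p*·16.5708+(1−p*)·0.4158)/1.01=13.9460; Δ=(16.5708−0.4158)/(94.5000−71.1000)=0.6904; B=V−Δ·S=-48.1888
Root portfolio cost Δ·90+B reproduces V0=13.9460.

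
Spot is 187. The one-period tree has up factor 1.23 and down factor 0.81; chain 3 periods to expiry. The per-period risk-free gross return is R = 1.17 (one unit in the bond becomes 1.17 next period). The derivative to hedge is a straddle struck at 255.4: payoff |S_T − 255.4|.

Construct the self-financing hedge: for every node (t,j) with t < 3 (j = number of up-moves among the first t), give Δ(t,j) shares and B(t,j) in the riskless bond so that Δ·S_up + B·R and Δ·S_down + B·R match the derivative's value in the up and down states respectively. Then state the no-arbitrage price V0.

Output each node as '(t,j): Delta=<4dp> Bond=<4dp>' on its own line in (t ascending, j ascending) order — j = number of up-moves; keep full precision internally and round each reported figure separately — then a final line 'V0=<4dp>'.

(0,0): Delta=0.2653 Bond=-4.3463
(1,0): Delta=-1.0000 Bond=186.5732
(1,1): Delta=0.4042 Bond=-37.0282
(2,0): Delta=-1.0000 Bond=218.2906
(2,1): Delta=-1.0000 Bond=218.2906
(2,2): Delta=0.5583 Bond=-86.9252
V0=45.2689

No-arbitrage ⇒ martingale measure with p* = (R−d)/(u−d) = 0.8571.
Terminal values V(3,·): V(3,0)=156.0205, V(3,1)=104.4904, V(3,2)=26.2410, V(3,3)=92.5821
(2,0): S=122.6907. Δ = (V_up−V_dn)/(S_up−S_dn) = (104.4904−156.0205)/(150.9096−99.3795) = -1.0000. V = [p*·104.4904 + (1−p*)·156.0205]/1.17 = 95.5999. B = V − Δ·S = 218.2906.
(2,1): S=186.3081. Δ = (V_up−V_dn)/(S_up−S_dn) = (26.2410−104.4904)/(229.1590−150.9096) = -1.0000. V = [p*·26.2410 + (1−p*)·104.4904]/1.17 = 31.9825. B = V − Δ·S = 218.2906.
(2,2): S=282.9123. Δ = (V_up−V_dn)/(S_up−S_dn) = (92.5821−26.2410)/(347.9821−229.1590) = 0.5583. V = [p*·92.5821 + (1−p*)·26.2410]/1.17 = 71.0298. B = V − Δ·S = -86.9252.
(1,0): S=151.4700. Δ = (V_up−V_dn)/(S_up−S_dn) = (31.9825−95.5999)/(186.3081−122.6907) = -1.0000. V = [p*·31.9825 + (1−p*)·95.5999]/1.17 = 35.1032. B = V − Δ·S = 186.5732.
(1,1): S=230.0100. Δ = (V_up−V_dn)/(S_up−S_dn) = (71.0298−31.9825)/(282.9123−186.3081) = 0.4042. V = [p*·71.0298 + (1−p*)·31.9825]/1.17 = 55.9415. B = V − Δ·S = -37.0282.
(0,0): S=187.0000. Δ = (V_up−V_dn)/(S_up−S_dn) = (55.9415−35.1032)/(230.0100−151.4700) = 0.2653. V = [p*·55.9415 + (1−p*)·35.1032]/1.17 = 45.2689. B = V − Δ·S = -4.3463.
Self-financing check: at every node Δ·S+B equals the discounted successor values.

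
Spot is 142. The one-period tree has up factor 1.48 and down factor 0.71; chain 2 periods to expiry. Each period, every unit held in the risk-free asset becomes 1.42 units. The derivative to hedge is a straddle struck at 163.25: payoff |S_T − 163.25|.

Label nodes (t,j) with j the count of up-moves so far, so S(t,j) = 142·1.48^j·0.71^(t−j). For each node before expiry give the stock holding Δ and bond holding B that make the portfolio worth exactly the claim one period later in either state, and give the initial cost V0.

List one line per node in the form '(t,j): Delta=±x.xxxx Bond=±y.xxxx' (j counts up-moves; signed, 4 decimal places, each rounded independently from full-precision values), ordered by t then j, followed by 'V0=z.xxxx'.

(0,0): Delta=0.7554 Bond=-43.6693
(1,0): Delta=-1.0000 Bond=114.9648
(1,1): Delta=0.8265 Bond=-76.9661
V0=63.5916

Under the risk-neutral measure, an up-move has probability p* = (R−d)/(u−d) = 0.9221 and values discount at R = 1.42.
Payoff layer (t=2): V(2,0)=91.6678, V(2,1)=14.0364, V(2,2)=147.7868
(1,0): S=100.8200. Δ = (V_up−V_dn)/(S_up−S_dn) = (14.0364−91.6678)/(149.2136−71.5822) = -1.0000. V = [p*·14.0364 + (1−p*)·91.6678]/1.42 = 14.1448. B = V − Δ·S = 114.9648.
(1,1): S=210.1600. Δ = (V_up−V_dn)/(S_up−S_dn) = (147.7868−14.0364)/(311.0368−149.2136) = 0.8265. V = [p*·147.7868 + (1−p*)·14.0364]/1.42 = 96.7357. B = V − Δ·S = -76.9661.
(0,0): S=142.0000. Δ = (V_up−V_dn)/(S_up−S_dn) = (96.7357−14.1448)/(210.1600−100.8200) = 0.7554. V = [p*·96.7357 + (1−p*)·14.1448]/1.42 = 63.5916. B = V − Δ·S = -43.6693.
The time-0 hedge costs 63.5916, which is the no-arbitrage price.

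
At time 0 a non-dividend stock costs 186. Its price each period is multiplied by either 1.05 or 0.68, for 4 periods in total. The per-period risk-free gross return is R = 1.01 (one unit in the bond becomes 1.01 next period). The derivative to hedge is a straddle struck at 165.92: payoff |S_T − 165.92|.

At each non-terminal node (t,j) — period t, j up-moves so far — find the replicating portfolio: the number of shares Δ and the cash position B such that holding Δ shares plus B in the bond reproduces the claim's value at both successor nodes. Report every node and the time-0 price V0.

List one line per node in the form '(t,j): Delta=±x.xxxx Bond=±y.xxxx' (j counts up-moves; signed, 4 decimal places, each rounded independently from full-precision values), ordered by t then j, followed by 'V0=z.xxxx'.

(0,0): Delta=0.2040 Bond=8.6719
(1,0): Delta=-1.0000 Bond=161.0403
(1,1): Delta=0.2985 Bond=-9.6997
(2,0): Delta=-1.0000 Bond=162.6507
(2,1): Delta=-1.0000 Bond=162.6507
(2,2): Delta=0.4004 Bond=-30.6994
(3,0): Delta=-1.0000 Bond=164.2772
(3,1): Delta=-1.0000 Bond=164.2772
(3,2): Delta=-1.0000 Bond=164.2772
(3,3): Delta=0.5104 Bond=-54.6772
V0=46.6156

Since d<R<u, set p* = (R−d)/(u−d) = 0.8919; price each node as the discounted p*-expectation of its children.
Terminal values V(4,·): V(4,0)=126.1506, V(4,1)=104.5114, V(4,2)=71.0979, V(4,3)=19.5036, V(4,4)=60.1642
  t=3,j=0: stock 58.4844 → up 61.4086 (V=104.5114), down 39.7694 (V=126.1506). Price 105.7929; hedge Δ=-1.0000, bond B=164.2772.
  t=3,j=1: stock 90.3067 → up 94.8221 (V=71.0979), down 61.4086 (V=104.5114). Price 73.9705; hedge Δ=-1.0000, bond B=164.2772.
  t=3,j=2: stock 139.4442 → up 146.4164 (V=19.5036), down 94.8221 (V=71.0979). Price 24.8330; hedge Δ=-1.0000, bond B=164.2772.
  t=3,j=3: stock 215.3183 → up 226.0842 (V=60.1642), down 146.4164 (V=19.5036). Price 55.2163; hedge Δ=0.5104, bond B=-54.6772.
  t=2,j=0: stock 86.0064 → up 90.3067 (V=73.9705), down 58.4844 (V=105.7929). Price 76.6443; hedge Δ=-1.0000, bond B=162.6507.
  t=2,j=1: stock 132.8040 → up 139.4442 (V=24.8330), down 90.3067 (V=73.9705). Price 29.8467; hedge Δ=-1.0000, bond B=162.6507.
  t=2,j=2: stock 205.0650 → up 215.3183 (V=55.2163), down 139.4442 (V=24.8330). Price 51.4174; hedge Δ=0.4004, bond B=-30.6994.
  t=1,j=0: stock 126.4800 → up 132.8040 (V=29.8467), down 86.0064 (V=76.6443). Price 34.5603; hedge Δ=-1.0000, bond B=161.0403.
  t=1,j=1: stock 195.3000 → up 205.0650 (V=51.4174), down 132.8040 (V=29.8467). Price 48.5995; hedge Δ=0.2985, bond B=-9.6997.
  t=0,j=0: stock 186.0000 → up 195.3000 (V=48.5995), down 126.4800 (V=34.5603). Price 46.6156; hedge Δ=0.2040, bond B=8.6719.
Check: Δ(0,0)·S0 + B(0,0) = 46.6156 = V0.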